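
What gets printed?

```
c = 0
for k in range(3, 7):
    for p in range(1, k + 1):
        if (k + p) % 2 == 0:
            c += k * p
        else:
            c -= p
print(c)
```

k=3,p=1: even sum, c = 0+3 = 3
k=3,p=2: odd sum, c = 3-2 = 1
k=3,p=3: even sum, c = 1+9 = 10
k=4,p=1: odd sum, c = 10-1 = 9
k=4,p=2: even sum, c = 9+8 = 17
k=4,p=3: odd sum, c = 17-3 = 14
k=4,p=4: even sum, c = 14+16 = 30
k=5,p=1: even sum, c = 30+5 = 35
k=5,p=2: odd sum, c = 35-2 = 33
k=5,p=3: even sum, c = 33+15 = 48
k=5,p=4: odd sum, c = 48-4 = 44
k=5,p=5: even sum, c = 44+25 = 69
k=6,p=1: odd sum, c = 69-1 = 68
k=6,p=2: even sum, c = 68+12 = 80
k=6,p=3: odd sum, c = 80-3 = 77
k=6,p=4: even sum, c = 77+24 = 101
k=6,p=5: odd sum, c = 101-5 = 96
k=6,p=6: even sum, c = 96+36 = 132

132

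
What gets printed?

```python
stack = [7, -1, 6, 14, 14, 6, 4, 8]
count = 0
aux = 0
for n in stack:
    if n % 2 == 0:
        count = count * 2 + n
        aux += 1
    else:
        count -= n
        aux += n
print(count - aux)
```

n=7: not even, count = 0-7 = -7; aux=7
n=-1: not even, count = (-7)-(-1) = -6; aux=6
n=6: even, count = (-6)*2+6 = -6; aux=7
n=14: even, count = (-6)*2+14 = 2; aux=8
n=14: even, count = 2*2+14 = 18; aux=9
n=6: even, count = 18*2+6 = 42; aux=10
n=4: even, count = 42*2+4 = 88; aux=11
n=8: even, count = 88*2+8 = 184; aux=12
count-aux = 184-12 = 172

172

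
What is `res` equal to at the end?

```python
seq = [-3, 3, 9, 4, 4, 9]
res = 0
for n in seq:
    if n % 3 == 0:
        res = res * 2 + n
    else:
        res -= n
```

-1

n=-3: %3==0, res = 0*2+(-3) = -3
n=3: %3==0, res = (-3)*2+3 = -3
n=9: %3==0, res = (-3)*2+9 = 3
n=4: not %3==0, res = 3-4 = -1
n=4: not %3==0, res = (-1)-4 = -5
n=9: %3==0, res = (-5)*2+9 = -1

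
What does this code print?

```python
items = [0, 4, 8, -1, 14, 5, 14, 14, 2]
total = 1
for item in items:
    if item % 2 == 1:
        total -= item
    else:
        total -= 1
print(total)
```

item=0: not odd, total = 1-1 = 0
item=4: not odd, total = 0-1 = -1
item=8: not odd, total = (-1)-1 = -2
item=-1: odd, total = (-2)-(-1) = -1
item=14: not odd, total = (-1)-1 = -2
item=5: odd, total = (-2)-5 = -7
item=14: not odd, total = (-7)-1 = -8
item=14: not odd, total = (-8)-1 = -9
item=2: not odd, total = (-9)-1 = -10

-10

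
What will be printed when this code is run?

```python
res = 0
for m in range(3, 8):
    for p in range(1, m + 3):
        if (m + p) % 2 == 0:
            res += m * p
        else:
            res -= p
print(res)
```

387

m=3,p=1: even sum, res = 0+3 = 3
m=3,p=2: odd sum, res = 3-2 = 1
m=3,p=3: even sum, res = 1+9 = 10
m=3,p=4: odd sum, res = 10-4 = 6
m=3,p=5: even sum, res = 6+15 = 21
m=4,p=1: odd sum, res = 21-1 = 20
m=4,p=2: even sum, res = 20+8 = 28
m=4,p=3: odd sum, res = 28-3 = 25
m=4,p=4: even sum, res = 25+16 = 41
m=4,p=5: odd sum, res = 41-5 = 36
m=4,p=6: even sum, res = 36+24 = 60
m=5,p=1: even sum, res = 60+5 = 65
m=5,p=2: odd sum, res = 65-2 = 63
m=5,p=3: even sum, res = 63+15 = 78
m=5,p=4: odd sum, res = 78-4 = 74
m=5,p=5: even sum, res = 74+25 = 99
m=5,p=6: odd sum, res = 99-6 = 93
m=5,p=7: even sum, res = 93+35 = 128
m=6,p=1: odd sum, res = 128-1 = 127
m=6,p=2: even sum, res = 127+12 = 139
m=6,p=3: odd sum, res = 139-3 = 136
m=6,p=4: even sum, res = 136+24 = 160
m=6,p=5: odd sum, res = 160-5 = 155
m=6,p=6: even sum, res = 155+36 = 191
m=6,p=7: odd sum, res = 191-7 = 184
m=6,p=8: even sum, res = 184+48 = 232
m=7,p=1: even sum, res = 232+7 = 239
m=7,p=2: odd sum, res = 239-2 = 237
m=7,p=3: even sum, res = 237+21 = 258
m=7,p=4: odd sum, res = 258-4 = 254
m=7,p=5: even sum, res = 254+35 = 289
m=7,p=6: odd sum, res = 289-6 = 283
m=7,p=7: even sum, res = 283+49 = 332
m=7,p=8: odd sum, res = 332-8 = 324
m=7,p=9: even sum, res = 324+63 = 387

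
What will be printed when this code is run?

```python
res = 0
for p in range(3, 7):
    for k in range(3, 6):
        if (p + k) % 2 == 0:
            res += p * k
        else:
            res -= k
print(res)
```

p=3,k=3: even sum, res = 0+9 = 9
p=3,k=4: odd sum, res = 9-4 = 5
p=3,k=5: even sum, res = 5+15 = 20
p=4,k=3: odd sum, res = 20-3 = 17
p=4,k=4: even sum, res = 17+16 = 33
p=4,k=5: odd sum, res = 33-5 = 28
p=5,k=3: even sum, res = 28+15 = 43
p=5,k=4: odd sum, res = 43-4 = 39
p=5,k=5: even sum, res = 39+25 = 64
p=6,k=3: odd sum, res = 64-3 = 61
p=6,k=4: even sum, res = 61+24 = 85
p=6,k=5: odd sum, res = 85-5 = 80

80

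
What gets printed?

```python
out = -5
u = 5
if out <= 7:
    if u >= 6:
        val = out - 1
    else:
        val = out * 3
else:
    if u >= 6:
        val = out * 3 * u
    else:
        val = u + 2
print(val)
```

-15

out=-5, u=5
out <= 7 is True; u >= 6 is False
→ val = out * 3 = -15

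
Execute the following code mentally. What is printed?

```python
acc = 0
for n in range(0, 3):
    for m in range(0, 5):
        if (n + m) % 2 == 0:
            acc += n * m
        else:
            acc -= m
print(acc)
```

n=0,m=0: even sum, acc = 0+0 = 0
n=0,m=1: odd sum, acc = 0-1 = -1
n=0,m=2: even sum, acc = (-1)+0 = -1
n=0,m=3: odd sum, acc = (-1)-3 = -4
n=0,m=4: even sum, acc = (-4)+0 = -4
n=1,m=0: odd sum, acc = (-4)-0 = -4
n=1,m=1: even sum, acc = (-4)+1 = -3
n=1,m=2: odd sum, acc = (-3)-2 = -5
n=1,m=3: even sum, acc = (-5)+3 = -2
n=1,m=4: odd sum, acc = (-2)-4 = -6
n=2,m=0: even sum, acc = (-6)+0 = -6
n=2,m=1: odd sum, acc = (-6)-1 = -7
n=2,m=2: even sum, acc = (-7)+4 = -3
n=2,m=3: odd sum, acc = (-3)-3 = -6
n=2,m=4: even sum, acc = (-6)+8 = 2

2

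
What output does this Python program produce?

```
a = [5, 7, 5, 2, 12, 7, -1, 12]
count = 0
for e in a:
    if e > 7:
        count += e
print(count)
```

24

e=5: not >7
e=7: not >7
e=5: not >7
e=2: not >7
e=12: >7, count = 0+12 = 12
e=7: not >7
e=-1: not >7
e=12: >7, count = 12+12 = 24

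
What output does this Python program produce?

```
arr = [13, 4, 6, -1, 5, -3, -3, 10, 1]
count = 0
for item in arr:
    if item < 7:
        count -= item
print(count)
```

item=13: not <7
item=4: <7, count = 0-4 = -4
item=6: <7, count = (-4)-6 = -10
item=-1: <7, count = (-10)-(-1) = -9
item=5: <7, count = (-9)-5 = -14
item=-3: <7, count = (-14)-(-3) = -11
item=-3: <7, count = (-11)-(-3) = -8
item=10: not <7
item=1: <7, count = (-8)-1 = -9

-9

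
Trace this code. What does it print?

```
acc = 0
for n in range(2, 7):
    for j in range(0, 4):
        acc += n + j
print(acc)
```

110

n=2,j=0: acc = 0+2 = 2
n=2,j=1: acc = 2+3 = 5
n=2,j=2: acc = 5+4 = 9
n=2,j=3: acc = 9+5 = 14
n=3,j=0: acc = 14+3 = 17
n=3,j=1: acc = 17+4 = 21
n=3,j=2: acc = 21+5 = 26
n=3,j=3: acc = 26+6 = 32
n=4,j=0: acc = 32+4 = 36
n=4,j=1: acc = 36+5 = 41
n=4,j=2: acc = 41+6 = 47
n=4,j=3: acc = 47+7 = 54
n=5,j=0: acc = 54+5 = 59
n=5,j=1: acc = 59+6 = 65
n=5,j=2: acc = 65+7 = 72
n=5,j=3: acc = 72+8 = 80
n=6,j=0: acc = 80+6 = 86
n=6,j=1: acc = 86+7 = 93
n=6,j=2: acc = 93+8 = 101
n=6,j=3: acc = 101+9 = 110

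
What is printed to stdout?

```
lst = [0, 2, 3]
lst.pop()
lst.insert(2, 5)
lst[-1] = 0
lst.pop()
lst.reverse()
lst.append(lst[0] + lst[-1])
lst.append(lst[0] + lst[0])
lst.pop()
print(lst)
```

[2, 0, 2]

pop() removes 3 → [0, 2]
insert 5 at 2 → [0, 2, 5]
lst[-1] = 0 → [0, 2, 0]
pop() removes 0 → [0, 2]
reverse → [2, 0]
append lst[0]+lst[-1] = 2+0 = 2 → [2, 0, 2]
append lst[0]+lst[0] = 2+2 = 4 → [2, 0, 2, 4]
pop() removes 4 → [2, 0, 2]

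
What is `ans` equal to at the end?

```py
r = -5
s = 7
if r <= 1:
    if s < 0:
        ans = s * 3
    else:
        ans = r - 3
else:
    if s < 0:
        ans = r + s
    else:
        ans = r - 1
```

-8

r=-5, s=7
r <= 1 is True; s < 0 is False
→ ans = r - 3 = -8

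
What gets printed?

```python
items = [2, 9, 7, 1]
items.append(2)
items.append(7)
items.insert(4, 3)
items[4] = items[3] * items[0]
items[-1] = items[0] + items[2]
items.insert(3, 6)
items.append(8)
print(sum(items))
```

append 2 → [2, 9, 7, 1, 2]
append 7 → [2, 9, 7, 1, 2, 7]
insert 3 at 4 → [2, 9, 7, 1, 3, 2, 7]
items[4] = items[3]*items[0] = 1*2 = 2 → [2, 9, 7, 1, 2, 2, 7]
items[-1] = items[0]+items[2] = 2+7 = 9 → [2, 9, 7, 1, 2, 2, 9]
insert 6 at 3 → [2, 9, 7, 6, 1, 2, 2, 9]
append 8 → [2, 9, 7, 6, 1, 2, 2, 9, 8]
sum = 46

46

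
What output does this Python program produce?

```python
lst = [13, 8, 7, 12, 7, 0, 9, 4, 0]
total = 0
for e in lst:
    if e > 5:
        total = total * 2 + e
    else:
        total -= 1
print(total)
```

e=13: >5, total = 0*2+13 = 13
e=8: >5, total = 13*2+8 = 34
e=7: >5, total = 34*2+7 = 75
e=12: >5, total = 75*2+12 = 162
e=7: >5, total = 162*2+7 = 331
e=0: not >5, total = 331-1 = 330
e=9: >5, total = 330*2+9 = 669
e=4: not >5, total = 669-1 = 668
e=0: not >5, total = 668-1 = 667

667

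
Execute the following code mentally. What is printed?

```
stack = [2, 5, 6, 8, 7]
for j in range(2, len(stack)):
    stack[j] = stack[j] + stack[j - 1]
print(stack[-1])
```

j=2: stack[2] = 6+5 = 11 → [2, 5, 11, 8, 7]
j=3: stack[3] = 8+11 = 19 → [2, 5, 11, 19, 7]
j=4: stack[4] = 7+19 = 26 → [2, 5, 11, 19, 26]

26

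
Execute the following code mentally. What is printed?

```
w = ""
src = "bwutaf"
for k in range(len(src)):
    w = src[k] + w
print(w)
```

fatuwb

k=0: prepend 'b' → 'b'
k=1: prepend 'w' → 'wb'
k=2: prepend 'u' → 'uwb'
k=3: prepend 't' → 'tuwb'
k=4: prepend 'a' → 'atuwb'
k=5: prepend 'f' → 'fatuwb'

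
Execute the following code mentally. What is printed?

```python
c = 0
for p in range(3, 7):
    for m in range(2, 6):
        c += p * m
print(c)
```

252

p=3,m=2: c = 0+6 = 6
p=3,m=3: c = 6+9 = 15
p=3,m=4: c = 15+12 = 27
p=3,m=5: c = 27+15 = 42
p=4,m=2: c = 42+8 = 50
p=4,m=3: c = 50+12 = 62
p=4,m=4: c = 62+16 = 78
p=4,m=5: c = 78+20 = 98
p=5,m=2: c = 98+10 = 108
p=5,m=3: c = 108+15 = 123
p=5,m=4: c = 123+20 = 143
p=5,m=5: c = 143+25 = 168
p=6,m=2: c = 168+12 = 180
p=6,m=3: c = 180+18 = 198
p=6,m=4: c = 198+24 = 222
p=6,m=5: c = 222+30 = 252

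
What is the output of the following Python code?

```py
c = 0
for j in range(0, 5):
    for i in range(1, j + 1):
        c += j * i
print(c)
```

65

j=1,i=1: c = 0+1 = 1
j=2,i=1: c = 1+2 = 3
j=2,i=2: c = 3+4 = 7
j=3,i=1: c = 7+3 = 10
j=3,i=2: c = 10+6 = 16
j=3,i=3: c = 16+9 = 25
j=4,i=1: c = 25+4 = 29
j=4,i=2: c = 29+8 = 37
j=4,i=3: c = 37+12 = 49
j=4,i=4: c = 49+16 = 65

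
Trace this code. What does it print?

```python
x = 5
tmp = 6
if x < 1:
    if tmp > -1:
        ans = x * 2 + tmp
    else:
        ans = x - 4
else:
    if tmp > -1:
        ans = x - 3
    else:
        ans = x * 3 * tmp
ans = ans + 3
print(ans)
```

x=5, tmp=6
x < 1 is False; tmp > -1 is True
→ ans = x - 3 = 2
ans = 2+3 = 5

5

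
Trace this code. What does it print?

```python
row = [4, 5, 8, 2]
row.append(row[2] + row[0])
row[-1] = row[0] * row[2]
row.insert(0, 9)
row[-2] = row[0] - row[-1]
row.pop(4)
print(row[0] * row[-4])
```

36

append row[2]+row[0] = 8+4 = 12 → [4, 5, 8, 2, 12]
row[-1] = row[0]*row[2] = 4*8 = 32 → [4, 5, 8, 2, 32]
insert 9 at 0 → [9, 4, 5, 8, 2, 32]
row[-2] = row[0]-row[-1] = 9-32 = -23 → [9, 4, 5, 8, -23, 32]
pop(4) removes -23 → [9, 4, 5, 8, 32]
row[0]*row[-4] = 9*4 = 36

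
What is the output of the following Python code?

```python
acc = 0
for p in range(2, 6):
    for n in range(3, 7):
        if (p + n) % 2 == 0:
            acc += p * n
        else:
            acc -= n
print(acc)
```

p=2,n=3: odd sum, acc = 0-3 = -3
p=2,n=4: even sum, acc = (-3)+8 = 5
p=2,n=5: odd sum, acc = 5-5 = 0
p=2,n=6: even sum, acc = 0+12 = 12
p=3,n=3: even sum, acc = 12+9 = 21
p=3,n=4: odd sum, acc = 21-4 = 17
p=3,n=5: even sum, acc = 17+15 = 32
p=3,n=6: odd sum, acc = 32-6 = 26
p=4,n=3: odd sum, acc = 26-3 = 23
p=4,n=4: even sum, acc = 23+16 = 39
p=4,n=5: odd sum, acc = 39-5 = 34
p=4,n=6: even sum, acc = 34+24 = 58
p=5,n=3: even sum, acc = 58+15 = 73
p=5,n=4: odd sum, acc = 73-4 = 69
p=5,n=5: even sum, acc = 69+25 = 94
p=5,n=6: odd sum, acc = 94-6 = 88

88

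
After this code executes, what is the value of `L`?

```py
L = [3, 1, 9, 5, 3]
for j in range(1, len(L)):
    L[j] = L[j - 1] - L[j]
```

[3, 2, -7, -12, -15]

j=1: L[1] = 3-1 = 2 → [3, 2, 9, 5, 3]
j=2: L[2] = 2-9 = -7 → [3, 2, -7, 5, 3]
j=3: L[3] = (-7)-5 = -12 → [3, 2, -7, -12, 3]
j=4: L[4] = (-12)-3 = -15 → [3, 2, -7, -12, -15]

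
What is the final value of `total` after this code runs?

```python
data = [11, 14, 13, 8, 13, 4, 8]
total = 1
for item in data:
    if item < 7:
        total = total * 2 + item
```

6

item=11: not <7
item=14: not <7
item=13: not <7
item=8: not <7
item=13: not <7
item=4: <7, total = 1*2+4 = 6
item=8: not <7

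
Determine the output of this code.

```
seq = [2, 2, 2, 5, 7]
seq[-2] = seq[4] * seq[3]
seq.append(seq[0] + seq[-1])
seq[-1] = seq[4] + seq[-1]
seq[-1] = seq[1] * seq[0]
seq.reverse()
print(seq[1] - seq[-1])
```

seq[-2] = seq[4]*seq[3] = 7*5 = 35 → [2, 2, 2, 35, 7]
append seq[0]+seq[-1] = 2+7 = 9 → [2, 2, 2, 35, 7, 9]
seq[-1] = seq[4]+seq[-1] = 7+9 = 16 → [2, 2, 2, 35, 7, 16]
seq[-1] = seq[1]*seq[0] = 2*2 = 4 → [2, 2, 2, 35, 7, 4]
reverse → [4, 7, 35, 2, 2, 2]
seq[1]-seq[-1] = 7-2 = 5

5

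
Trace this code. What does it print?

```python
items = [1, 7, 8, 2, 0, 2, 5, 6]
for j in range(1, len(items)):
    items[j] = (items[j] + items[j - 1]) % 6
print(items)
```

[1, 2, 4, 0, 0, 2, 1, 1]

j=1: items[1] = (7+1)%6 = 2 → [1, 2, 8, 2, 0, 2, 5, 6]
j=2: items[2] = (8+2)%6 = 4 → [1, 2, 4, 2, 0, 2, 5, 6]
j=3: items[3] = (2+4)%6 = 0 → [1, 2, 4, 0, 0, 2, 5, 6]
j=4: items[4] = (0+0)%6 = 0 → [1, 2, 4, 0, 0, 2, 5, 6]
j=5: items[5] = (2+0)%6 = 2 → [1, 2, 4, 0, 0, 2, 5, 6]
j=6: items[6] = (5+2)%6 = 1 → [1, 2, 4, 0, 0, 2, 1, 6]
j=7: items[7] = (6+1)%6 = 1 → [1, 2, 4, 0, 0, 2, 1, 1]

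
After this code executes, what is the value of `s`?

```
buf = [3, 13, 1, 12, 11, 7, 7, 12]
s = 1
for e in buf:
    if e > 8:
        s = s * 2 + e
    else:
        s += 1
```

230

e=3: not >8, s = 1+1 = 2
e=13: >8, s = 2*2+13 = 17
e=1: not >8, s = 17+1 = 18
e=12: >8, s = 18*2+12 = 48
e=11: >8, s = 48*2+11 = 107
e=7: not >8, s = 107+1 = 108
e=7: not >8, s = 108+1 = 109
e=12: >8, s = 109*2+12 = 230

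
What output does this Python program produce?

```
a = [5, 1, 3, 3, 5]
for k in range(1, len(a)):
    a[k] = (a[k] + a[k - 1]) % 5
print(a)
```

[5, 1, 4, 2, 2]

k=1: a[1] = (1+5)%5 = 1 → [5, 1, 3, 3, 5]
k=2: a[2] = (3+1)%5 = 4 → [5, 1, 4, 3, 5]
k=3: a[3] = (3+4)%5 = 2 → [5, 1, 4, 2, 5]
k=4: a[4] = (5+2)%5 = 2 → [5, 1, 4, 2, 2]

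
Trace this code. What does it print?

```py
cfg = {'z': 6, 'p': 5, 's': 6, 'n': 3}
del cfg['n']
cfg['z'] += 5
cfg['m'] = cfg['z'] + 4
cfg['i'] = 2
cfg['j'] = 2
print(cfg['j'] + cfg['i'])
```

4

del 'n' → {'z': 6, 'p': 5, 's': 6}
cfg['z'] = 6+5 = 11 → {'z': 11, 'p': 5, 's': 6}
cfg['m'] = cfg['z']+4 = 15 → {'z': 11, 'p': 5, 's': 6, 'm': 15}
cfg['i'] = 2 → {'z': 11, 'p': 5, 's': 6, 'm': 15, 'i': 2}
cfg['j'] = 2 → {'z': 11, 'p': 5, 's': 6, 'm': 15, 'i': 2, 'j': 2}
cfg['j']+cfg['i'] = 2+2 = 4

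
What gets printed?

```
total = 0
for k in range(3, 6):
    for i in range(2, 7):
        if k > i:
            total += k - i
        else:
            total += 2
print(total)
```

28

k=3,i=2: 3>2, total = 0+1 = 1
k=3,i=3: not 3>3, total = 1+2 = 3
k=3,i=4: not 3>4, total = 3+2 = 5
k=3,i=5: not 3>5, total = 5+2 = 7
k=3,i=6: not 3>6, total = 7+2 = 9
k=4,i=2: 4>2, total = 9+2 = 11
k=4,i=3: 4>3, total = 11+1 = 12
k=4,i=4: not 4>4, total = 12+2 = 14
k=4,i=5: not 4>5, total = 14+2 = 16
k=4,i=6: not 4>6, total = 16+2 = 18
k=5,i=2: 5>2, total = 18+3 = 21
k=5,i=3: 5>3, total = 21+2 = 23
k=5,i=4: 5>4, total = 23+1 = 24
k=5,i=5: not 5>5, total = 24+2 = 26
k=5,i=6: not 5>6, total = 26+2 = 28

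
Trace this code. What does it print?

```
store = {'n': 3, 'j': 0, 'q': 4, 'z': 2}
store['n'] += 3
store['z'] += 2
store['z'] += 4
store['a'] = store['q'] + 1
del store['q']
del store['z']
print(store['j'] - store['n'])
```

-6

store['n'] = 3+3 = 6 → {'n': 6, 'j': 0, 'q': 4, 'z': 2}
store['z'] = 2+2 = 4 → {'n': 6, 'j': 0, 'q': 4, 'z': 4}
store['z'] = 4+4 = 8 → {'n': 6, 'j': 0, 'q': 4, 'z': 8}
store['a'] = store['q']+1 = 5 → {'n': 6, 'j': 0, 'q': 4, 'z': 8, 'a': 5}
del 'q' → {'n': 6, 'j': 0, 'z': 8, 'a': 5}
del 'z' → {'n': 6, 'j': 0, 'a': 5}
store['j']-store['n'] = 0-6 = -6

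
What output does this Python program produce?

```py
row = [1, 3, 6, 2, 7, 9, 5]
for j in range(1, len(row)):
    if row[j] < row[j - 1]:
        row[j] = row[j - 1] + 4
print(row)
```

j=1: 3>=1, unchanged → [1, 3, 6, 2, 7, 9, 5]
j=2: 6>=3, unchanged → [1, 3, 6, 2, 7, 9, 5]
j=3: 2<6, row[3] = 6+4 = 10 → [1, 3, 6, 10, 7, 9, 5]
j=4: 7<10, row[4] = 10+4 = 14 → [1, 3, 6, 10, 14, 9, 5]
j=5: 9<14, row[5] = 14+4 = 18 → [1, 3, 6, 10, 14, 18, 5]
j=6: 5<18, row[6] = 18+4 = 22 → [1, 3, 6, 10, 14, 18, 22]

[1, 3, 6, 10, 14, 18, 22]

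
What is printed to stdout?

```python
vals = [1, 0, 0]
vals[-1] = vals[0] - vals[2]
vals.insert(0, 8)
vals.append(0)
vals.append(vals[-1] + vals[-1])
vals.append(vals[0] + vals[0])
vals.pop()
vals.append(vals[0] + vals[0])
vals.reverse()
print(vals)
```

vals[-1] = vals[0]-vals[2] = 1-0 = 1 → [1, 0, 1]
insert 8 at 0 → [8, 1, 0, 1]
append 0 → [8, 1, 0, 1, 0]
append vals[-1]+vals[-1] = 0+0 = 0 → [8, 1, 0, 1, 0, 0]
append vals[0]+vals[0] = 8+8 = 16 → [8, 1, 0, 1, 0, 0, 16]
pop() removes 16 → [8, 1, 0, 1, 0, 0]
append vals[0]+vals[0] = 8+8 = 16 → [8, 1, 0, 1, 0, 0, 16]
reverse → [16, 0, 0, 1, 0, 1, 8]

[16, 0, 0, 1, 0, 1, 8]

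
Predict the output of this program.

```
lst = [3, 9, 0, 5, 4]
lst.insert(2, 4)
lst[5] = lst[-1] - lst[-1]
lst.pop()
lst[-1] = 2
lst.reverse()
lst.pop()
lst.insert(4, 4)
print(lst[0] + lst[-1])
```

insert 4 at 2 → [3, 9, 4, 0, 5, 4]
lst[5] = lst[-1]-lst[-1] = 4-4 = 0 → [3, 9, 4, 0, 5, 0]
pop() removes 0 → [3, 9, 4, 0, 5]
lst[-1] = 2 → [3, 9, 4, 0, 2]
reverse → [2, 0, 4, 9, 3]
pop() removes 3 → [2, 0, 4, 9]
insert 4 at 4 → [2, 0, 4, 9, 4]
lst[0]+lst[-1] = 2+4 = 6

6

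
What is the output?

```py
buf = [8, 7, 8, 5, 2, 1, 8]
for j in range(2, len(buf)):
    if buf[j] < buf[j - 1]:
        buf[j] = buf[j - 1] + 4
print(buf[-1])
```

24

j=2: 8>=7, unchanged → [8, 7, 8, 5, 2, 1, 8]
j=3: 5<8, buf[3] = 8+4 = 12 → [8, 7, 8, 12, 2, 1, 8]
j=4: 2<12, buf[4] = 12+4 = 16 → [8, 7, 8, 12, 16, 1, 8]
j=5: 1<16, buf[5] = 16+4 = 20 → [8, 7, 8, 12, 16, 20, 8]
j=6: 8<20, buf[6] = 20+4 = 24 → [8, 7, 8, 12, 16, 20, 24]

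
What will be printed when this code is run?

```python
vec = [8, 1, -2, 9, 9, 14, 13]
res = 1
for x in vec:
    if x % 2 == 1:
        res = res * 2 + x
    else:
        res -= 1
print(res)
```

65

x=8: not odd, res = 1-1 = 0
x=1: odd, res = 0*2+1 = 1
x=-2: not odd, res = 1-1 = 0
x=9: odd, res = 0*2+9 = 9
x=9: odd, res = 9*2+9 = 27
x=14: not odd, res = 27-1 = 26
x=13: odd, res = 26*2+13 = 65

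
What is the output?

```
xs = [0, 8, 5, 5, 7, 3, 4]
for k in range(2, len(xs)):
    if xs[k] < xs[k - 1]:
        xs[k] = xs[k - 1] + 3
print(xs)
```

k=2: 5<8, xs[2] = 8+3 = 11 → [0, 8, 11, 5, 7, 3, 4]
k=3: 5<11, xs[3] = 11+3 = 14 → [0, 8, 11, 14, 7, 3, 4]
k=4: 7<14, xs[4] = 14+3 = 17 → [0, 8, 11, 14, 17, 3, 4]
k=5: 3<17, xs[5] = 17+3 = 20 → [0, 8, 11, 14, 17, 20, 4]
k=6: 4<20, xs[6] = 20+3 = 23 → [0, 8, 11, 14, 17, 20, 23]

[0, 8, 11, 14, 17, 20, 23]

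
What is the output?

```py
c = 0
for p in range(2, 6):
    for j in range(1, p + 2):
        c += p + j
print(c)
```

120

p=2,j=1: c = 0+3 = 3
p=2,j=2: c = 3+4 = 7
p=2,j=3: c = 7+5 = 12
p=3,j=1: c = 12+4 = 16
p=3,j=2: c = 16+5 = 21
p=3,j=3: c = 21+6 = 27
p=3,j=4: c = 27+7 = 34
p=4,j=1: c = 34+5 = 39
p=4,j=2: c = 39+6 = 45
p=4,j=3: c = 45+7 = 52
p=4,j=4: c = 52+8 = 60
p=4,j=5: c = 60+9 = 69
p=5,j=1: c = 69+6 = 75
p=5,j=2: c = 75+7 = 82
p=5,j=3: c = 82+8 = 90
p=5,j=4: c = 90+9 = 99
p=5,j=5: c = 99+10 = 109
p=5,j=6: c = 109+11 = 120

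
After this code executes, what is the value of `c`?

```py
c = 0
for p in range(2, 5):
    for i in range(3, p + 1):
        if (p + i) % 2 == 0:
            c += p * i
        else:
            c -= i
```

22

p=3,i=3: even sum, c = 0+9 = 9
p=4,i=3: odd sum, c = 9-3 = 6
p=4,i=4: even sum, c = 6+16 = 22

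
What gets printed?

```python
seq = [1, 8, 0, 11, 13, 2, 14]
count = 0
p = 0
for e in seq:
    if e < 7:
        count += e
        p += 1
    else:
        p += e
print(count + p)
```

52

e=1: <7, count = 0+1 = 1; p=1
e=8: not <7; p=9
e=0: <7, count = 1+0 = 1; p=10
e=11: not <7; p=21
e=13: not <7; p=34
e=2: <7, count = 1+2 = 3; p=35
e=14: not <7; p=49
count+p = 3+49 = 52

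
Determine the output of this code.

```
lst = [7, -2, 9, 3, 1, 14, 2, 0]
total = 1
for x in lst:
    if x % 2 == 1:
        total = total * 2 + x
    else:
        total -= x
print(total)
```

x=7: odd, total = 1*2+7 = 9
x=-2: not odd, total = 9-(-2) = 11
x=9: odd, total = 11*2+9 = 31
x=3: odd, total = 31*2+3 = 65
x=1: odd, total = 65*2+1 = 131
x=14: not odd, total = 131-14 = 117
x=2: not odd, total = 117-2 = 115
x=0: not odd, total = 115-0 = 115

115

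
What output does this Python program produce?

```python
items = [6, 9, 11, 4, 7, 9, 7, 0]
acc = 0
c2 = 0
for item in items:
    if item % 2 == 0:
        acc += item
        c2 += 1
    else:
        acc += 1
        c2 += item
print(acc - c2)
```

item=6: even, acc = 0+6 = 6; c2=1
item=9: not even, acc = 6+1 = 7; c2=10
item=11: not even, acc = 7+1 = 8; c2=21
item=4: even, acc = 8+4 = 12; c2=22
item=7: not even, acc = 12+1 = 13; c2=29
item=9: not even, acc = 13+1 = 14; c2=38
item=7: not even, acc = 14+1 = 15; c2=45
item=0: even, acc = 15+0 = 15; c2=46
acc-c2 = 15-46 = -31

-31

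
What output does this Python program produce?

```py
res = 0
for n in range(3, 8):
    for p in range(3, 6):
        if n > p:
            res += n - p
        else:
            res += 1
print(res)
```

n=3,p=3: not 3>3, res = 0+1 = 1
n=3,p=4: not 3>4, res = 1+1 = 2
n=3,p=5: not 3>5, res = 2+1 = 3
n=4,p=3: 4>3, res = 3+1 = 4
n=4,p=4: not 4>4, res = 4+1 = 5
n=4,p=5: not 4>5, res = 5+1 = 6
n=5,p=3: 5>3, res = 6+2 = 8
n=5,p=4: 5>4, res = 8+1 = 9
n=5,p=5: not 5>5, res = 9+1 = 10
n=6,p=3: 6>3, res = 10+3 = 13
n=6,p=4: 6>4, res = 13+2 = 15
n=6,p=5: 6>5, res = 15+1 = 16
n=7,p=3: 7>3, res = 16+4 = 20
n=7,p=4: 7>4, res = 20+3 = 23
n=7,p=5: 7>5, res = 23+2 = 25

25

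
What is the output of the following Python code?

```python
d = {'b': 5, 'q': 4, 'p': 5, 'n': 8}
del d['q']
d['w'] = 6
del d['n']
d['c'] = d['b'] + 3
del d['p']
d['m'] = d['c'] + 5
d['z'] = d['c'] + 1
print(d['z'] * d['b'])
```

45

del 'q' → {'b': 5, 'p': 5, 'n': 8}
d['w'] = 6 → {'b': 5, 'p': 5, 'n': 8, 'w': 6}
del 'n' → {'b': 5, 'p': 5, 'w': 6}
d['c'] = d['b']+3 = 8 → {'b': 5, 'p': 5, 'w': 6, 'c': 8}
del 'p' → {'b': 5, 'w': 6, 'c': 8}
d['m'] = d['c']+5 = 13 → {'b': 5, 'w': 6, 'c': 8, 'm': 13}
d['z'] = d['c']+1 = 9 → {'b': 5, 'w': 6, 'c': 8, 'm': 13, 'z': 9}
d['z']*d['b'] = 9*5 = 45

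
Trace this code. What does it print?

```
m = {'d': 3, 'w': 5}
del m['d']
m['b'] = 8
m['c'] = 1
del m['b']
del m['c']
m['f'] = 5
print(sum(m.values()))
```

10

del 'd' → {'w': 5}
m['b'] = 8 → {'w': 5, 'b': 8}
m['c'] = 1 → {'w': 5, 'b': 8, 'c': 1}
del 'b' → {'w': 5, 'c': 1}
del 'c' → {'w': 5}
m['f'] = 5 → {'w': 5, 'f': 5}
sum of values = 10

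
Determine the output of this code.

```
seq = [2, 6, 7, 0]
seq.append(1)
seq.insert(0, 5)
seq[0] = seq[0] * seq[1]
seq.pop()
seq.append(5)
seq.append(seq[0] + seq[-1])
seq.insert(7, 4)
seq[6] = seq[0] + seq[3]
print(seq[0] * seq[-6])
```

60

append 1 → [2, 6, 7, 0, 1]
insert 5 at 0 → [5, 2, 6, 7, 0, 1]
seq[0] = seq[0]*seq[1] = 5*2 = 10 → [10, 2, 6, 7, 0, 1]
pop() removes 1 → [10, 2, 6, 7, 0]
append 5 → [10, 2, 6, 7, 0, 5]
append seq[0]+seq[-1] = 10+5 = 15 → [10, 2, 6, 7, 0, 5, 15]
insert 4 at 7 → [10, 2, 6, 7, 0, 5, 15, 4]
seq[6] = seq[0]+seq[3] = 10+7 = 17 → [10, 2, 6, 7, 0, 5, 17, 4]
seq[0]*seq[-6] = 10*6 = 60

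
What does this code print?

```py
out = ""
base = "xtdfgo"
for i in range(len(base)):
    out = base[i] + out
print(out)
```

i=0: prepend 'x' → 'x'
i=1: prepend 't' → 'tx'
i=2: prepend 'd' → 'dtx'
i=3: prepend 'f' → 'fdtx'
i=4: prepend 'g' → 'gfdtx'
i=5: prepend 'o' → 'ogfdtx'

ogfdtx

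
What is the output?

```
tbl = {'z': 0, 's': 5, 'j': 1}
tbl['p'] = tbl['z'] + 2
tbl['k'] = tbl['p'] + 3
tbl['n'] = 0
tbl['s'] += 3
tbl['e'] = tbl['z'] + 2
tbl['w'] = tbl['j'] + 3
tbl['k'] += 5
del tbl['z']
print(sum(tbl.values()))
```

27

tbl['p'] = tbl['z']+2 = 2 → {'z': 0, 's': 5, 'j': 1, 'p': 2}
tbl['k'] = tbl['p']+3 = 5 → {'z': 0, 's': 5, 'j': 1, 'p': 2, 'k': 5}
tbl['n'] = 0 → {'z': 0, 's': 5, 'j': 1, 'p': 2, 'k': 5, 'n': 0}
tbl['s'] = 5+3 = 8 → {'z': 0, 's': 8, 'j': 1, 'p': 2, 'k': 5, 'n': 0}
tbl['e'] = tbl['z']+2 = 2 → {'z': 0, 's': 8, 'j': 1, 'p': 2, 'k': 5, 'n': 0, 'e': 2}
tbl['w'] = tbl['j']+3 = 4 → {'z': 0, 's': 8, 'j': 1, 'p': 2, 'k': 5, 'n': 0, 'e': 2, 'w': 4}
tbl['k'] = 5+5 = 10 → {'z': 0, 's': 8, 'j': 1, 'p': 2, 'k': 10, 'n': 0, 'e': 2, 'w': 4}
del 'z' → {'s': 8, 'j': 1, 'p': 2, 'k': 10, 'n': 0, 'e': 2, 'w': 4}
sum of values = 27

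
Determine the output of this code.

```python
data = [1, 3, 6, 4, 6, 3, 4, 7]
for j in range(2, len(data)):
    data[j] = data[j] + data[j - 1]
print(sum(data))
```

126

j=2: data[2] = 6+3 = 9 → [1, 3, 9, 4, 6, 3, 4, 7]
j=3: data[3] = 4+9 = 13 → [1, 3, 9, 13, 6, 3, 4, 7]
j=4: data[4] = 6+13 = 19 → [1, 3, 9, 13, 19, 3, 4, 7]
j=5: data[5] = 3+19 = 22 → [1, 3, 9, 13, 19, 22, 4, 7]
j=6: data[6] = 4+22 = 26 → [1, 3, 9, 13, 19, 22, 26, 7]
j=7: data[7] = 7+26 = 33 → [1, 3, 9, 13, 19, 22, 26, 33]
sum = 126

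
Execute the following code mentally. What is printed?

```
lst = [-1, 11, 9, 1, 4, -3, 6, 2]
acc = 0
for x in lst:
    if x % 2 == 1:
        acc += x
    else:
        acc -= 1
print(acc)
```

14

x=-1: odd, acc = 0+(-1) = -1
x=11: odd, acc = (-1)+11 = 10
x=9: odd, acc = 10+9 = 19
x=1: odd, acc = 19+1 = 20
x=4: not odd, acc = 20-1 = 19
x=-3: odd, acc = 19+(-3) = 16
x=6: not odd, acc = 16-1 = 15
x=2: not odd, acc = 15-1 = 14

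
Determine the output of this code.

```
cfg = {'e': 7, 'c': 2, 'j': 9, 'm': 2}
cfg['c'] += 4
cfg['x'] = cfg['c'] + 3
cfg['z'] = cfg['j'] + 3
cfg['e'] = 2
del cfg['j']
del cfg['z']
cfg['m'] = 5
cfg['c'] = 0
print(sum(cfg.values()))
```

16

cfg['c'] = 2+4 = 6 → {'e': 7, 'c': 6, 'j': 9, 'm': 2}
cfg['x'] = cfg['c']+3 = 9 → {'e': 7, 'c': 6, 'j': 9, 'm': 2, 'x': 9}
cfg['z'] = cfg['j']+3 = 12 → {'e': 7, 'c': 6, 'j': 9, 'm': 2, 'x': 9, 'z': 12}
cfg['e'] = 2 → {'e': 2, 'c': 6, 'j': 9, 'm': 2, 'x': 9, 'z': 12}
del 'j' → {'e': 2, 'c': 6, 'm': 2, 'x': 9, 'z': 12}
del 'z' → {'e': 2, 'c': 6, 'm': 2, 'x': 9}
cfg['m'] = 5 → {'e': 2, 'c': 6, 'm': 5, 'x': 9}
cfg['c'] = 0 → {'e': 2, 'c': 0, 'm': 5, 'x': 9}
sum of values = 16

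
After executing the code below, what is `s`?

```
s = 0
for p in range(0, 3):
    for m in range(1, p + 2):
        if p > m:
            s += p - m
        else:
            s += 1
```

p=0,m=1: not 0>1, s = 0+1 = 1
p=1,m=1: not 1>1, s = 1+1 = 2
p=1,m=2: not 1>2, s = 2+1 = 3
p=2,m=1: 2>1, s = 3+1 = 4
p=2,m=2: not 2>2, s = 4+1 = 5
p=2,m=3: not 2>3, s = 5+1 = 6

6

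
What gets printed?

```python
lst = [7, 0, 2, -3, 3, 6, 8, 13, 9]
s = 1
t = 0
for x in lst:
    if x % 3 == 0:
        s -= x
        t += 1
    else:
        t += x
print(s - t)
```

-49

x=7: not %3==0; t=7
x=0: %3==0, s = 1-0 = 1; t=8
x=2: not %3==0; t=10
x=-3: %3==0, s = 1-(-3) = 4; t=11
x=3: %3==0, s = 4-3 = 1; t=12
x=6: %3==0, s = 1-6 = -5; t=13
x=8: not %3==0; t=21
x=13: not %3==0; t=34
x=9: %3==0, s = (-5)-9 = -14; t=35
s-t = (-14)-35 = -49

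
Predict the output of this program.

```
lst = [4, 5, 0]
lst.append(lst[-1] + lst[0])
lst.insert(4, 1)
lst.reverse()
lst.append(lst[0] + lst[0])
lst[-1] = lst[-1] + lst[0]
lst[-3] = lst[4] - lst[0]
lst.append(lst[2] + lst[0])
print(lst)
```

append lst[-1]+lst[0] = 0+4 = 4 → [4, 5, 0, 4]
insert 1 at 4 → [4, 5, 0, 4, 1]
reverse → [1, 4, 0, 5, 4]
append lst[0]+lst[0] = 1+1 = 2 → [1, 4, 0, 5, 4, 2]
lst[-1] = lst[-1]+lst[0] = 2+1 = 3 → [1, 4, 0, 5, 4, 3]
lst[-3] = lst[4]-lst[0] = 4-1 = 3 → [1, 4, 0, 3, 4, 3]
append lst[2]+lst[0] = 0+1 = 1 → [1, 4, 0, 3, 4, 3, 1]

[1, 4, 0, 3, 4, 3, 1]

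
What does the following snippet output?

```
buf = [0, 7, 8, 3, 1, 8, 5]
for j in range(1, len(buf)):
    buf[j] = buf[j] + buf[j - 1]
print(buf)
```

j=1: buf[1] = 7+0 = 7 → [0, 7, 8, 3, 1, 8, 5]
j=2: buf[2] = 8+7 = 15 → [0, 7, 15, 3, 1, 8, 5]
j=3: buf[3] = 3+15 = 18 → [0, 7, 15, 18, 1, 8, 5]
j=4: buf[4] = 1+18 = 19 → [0, 7, 15, 18, 19, 8, 5]
j=5: buf[5] = 8+19 = 27 → [0, 7, 15, 18, 19, 27, 5]
j=6: buf[6] = 5+27 = 32 → [0, 7, 15, 18, 19, 27, 32]

[0, 7, 15, 18, 19, 27, 32]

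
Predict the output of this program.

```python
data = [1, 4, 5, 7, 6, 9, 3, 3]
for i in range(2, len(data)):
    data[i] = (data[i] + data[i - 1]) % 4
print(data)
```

i=2: data[2] = (5+4)%4 = 1 → [1, 4, 1, 7, 6, 9, 3, 3]
i=3: data[3] = (7+1)%4 = 0 → [1, 4, 1, 0, 6, 9, 3, 3]
i=4: data[4] = (6+0)%4 = 2 → [1, 4, 1, 0, 2, 9, 3, 3]
i=5: data[5] = (9+2)%4 = 3 → [1, 4, 1, 0, 2, 3, 3, 3]
i=6: data[6] = (3+3)%4 = 2 → [1, 4, 1, 0, 2, 3, 2, 3]
i=7: data[7] = (3+2)%4 = 1 → [1, 4, 1, 0, 2, 3, 2, 1]

[1, 4, 1, 0, 2, 3, 2, 1]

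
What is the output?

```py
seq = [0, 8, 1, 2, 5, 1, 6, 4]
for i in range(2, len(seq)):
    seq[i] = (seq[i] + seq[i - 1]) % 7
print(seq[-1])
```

i=2: seq[2] = (1+8)%7 = 2 → [0, 8, 2, 2, 5, 1, 6, 4]
i=3: seq[3] = (2+2)%7 = 4 → [0, 8, 2, 4, 5, 1, 6, 4]
i=4: seq[4] = (5+4)%7 = 2 → [0, 8, 2, 4, 2, 1, 6, 4]
i=5: seq[5] = (1+2)%7 = 3 → [0, 8, 2, 4, 2, 3, 6, 4]
i=6: seq[6] = (6+3)%7 = 2 → [0, 8, 2, 4, 2, 3, 2, 4]
i=7: seq[7] = (4+2)%7 = 6 → [0, 8, 2, 4, 2, 3, 2, 6]

6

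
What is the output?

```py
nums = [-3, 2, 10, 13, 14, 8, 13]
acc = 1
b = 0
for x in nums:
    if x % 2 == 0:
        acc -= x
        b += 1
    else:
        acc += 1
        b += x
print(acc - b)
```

x=-3: not even, acc = 1+1 = 2; b=-3
x=2: even, acc = 2-2 = 0; b=-2
x=10: even, acc = 0-10 = -10; b=-1
x=13: not even, acc = (-10)+1 = -9; b=12
x=14: even, acc = (-9)-14 = -23; b=13
x=8: even, acc = (-23)-8 = -31; b=14
x=13: not even, acc = (-31)+1 = -30; b=27
acc-b = (-30)-27 = -57

-57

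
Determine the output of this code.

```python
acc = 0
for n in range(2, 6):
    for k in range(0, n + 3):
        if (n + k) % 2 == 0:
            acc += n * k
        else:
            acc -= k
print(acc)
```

136

n=2,k=0: even sum, acc = 0+0 = 0
n=2,k=1: odd sum, acc = 0-1 = -1
n=2,k=2: even sum, acc = (-1)+4 = 3
n=2,k=3: odd sum, acc = 3-3 = 0
n=2,k=4: even sum, acc = 0+8 = 8
n=3,k=0: odd sum, acc = 8-0 = 8
n=3,k=1: even sum, acc = 8+3 = 11
n=3,k=2: odd sum, acc = 11-2 = 9
n=3,k=3: even sum, acc = 9+9 = 18
n=3,k=4: odd sum, acc = 18-4 = 14
n=3,k=5: even sum, acc = 14+15 = 29
n=4,k=0: even sum, acc = 29+0 = 29
n=4,k=1: odd sum, acc = 29-1 = 28
n=4,k=2: even sum, acc = 28+8 = 36
n=4,k=3: odd sum, acc = 36-3 = 33
n=4,k=4: even sum, acc = 33+16 = 49
n=4,k=5: odd sum, acc = 49-5 = 44
n=4,k=6: even sum, acc = 44+24 = 68
n=5,k=0: odd sum, acc = 68-0 = 68
n=5,k=1: even sum, acc = 68+5 = 73
n=5,k=2: odd sum, acc = 73-2 = 71
n=5,k=3: even sum, acc = 71+15 = 86
n=5,k=4: odd sum, acc = 86-4 = 82
n=5,k=5: even sum, acc = 82+25 = 107
n=5,k=6: odd sum, acc = 107-6 = 101
n=5,k=7: even sum, acc = 101+35 = 136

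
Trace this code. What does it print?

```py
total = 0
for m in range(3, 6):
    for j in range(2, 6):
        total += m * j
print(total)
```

168

m=3,j=2: total = 0+6 = 6
m=3,j=3: total = 6+9 = 15
m=3,j=4: total = 15+12 = 27
m=3,j=5: total = 27+15 = 42
m=4,j=2: total = 42+8 = 50
m=4,j=3: total = 50+12 = 62
m=4,j=4: total = 62+16 = 78
m=4,j=5: total = 78+20 = 98
m=5,j=2: total = 98+10 = 108
m=5,j=3: total = 108+15 = 123
m=5,j=4: total = 123+20 = 143
m=5,j=5: total = 143+25 = 168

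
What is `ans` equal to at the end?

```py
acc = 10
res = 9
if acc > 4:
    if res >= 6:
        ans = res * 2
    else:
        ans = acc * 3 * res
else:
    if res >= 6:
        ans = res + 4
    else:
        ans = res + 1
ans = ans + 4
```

acc=10, res=9
acc > 4 is True; res >= 6 is True
→ ans = res * 2 = 18
ans = 18+4 = 22

22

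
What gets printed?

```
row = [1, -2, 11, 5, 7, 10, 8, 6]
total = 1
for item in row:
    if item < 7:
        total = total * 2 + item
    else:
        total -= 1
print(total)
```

item=1: <7, total = 1*2+1 = 3
item=-2: <7, total = 3*2+(-2) = 4
item=11: not <7, total = 4-1 = 3
item=5: <7, total = 3*2+5 = 11
item=7: not <7, total = 11-1 = 10
item=10: not <7, total = 10-1 = 9
item=8: not <7, total = 9-1 = 8
item=6: <7, total = 8*2+6 = 22

22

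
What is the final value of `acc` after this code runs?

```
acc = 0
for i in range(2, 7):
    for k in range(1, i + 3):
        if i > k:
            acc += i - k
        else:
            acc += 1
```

50

i=2,k=1: 2>1, acc = 0+1 = 1
i=2,k=2: not 2>2, acc = 1+1 = 2
i=2,k=3: not 2>3, acc = 2+1 = 3
i=2,k=4: not 2>4, acc = 3+1 = 4
i=3,k=1: 3>1, acc = 4+2 = 6
i=3,k=2: 3>2, acc = 6+1 = 7
i=3,k=3: not 3>3, acc = 7+1 = 8
i=3,k=4: not 3>4, acc = 8+1 = 9
i=3,k=5: not 3>5, acc = 9+1 = 10
i=4,k=1: 4>1, acc = 10+3 = 13
i=4,k=2: 4>2, acc = 13+2 = 15
i=4,k=3: 4>3, acc = 15+1 = 16
i=4,k=4: not 4>4, acc = 16+1 = 17
i=4,k=5: not 4>5, acc = 17+1 = 18
i=4,k=6: not 4>6, acc = 18+1 = 19
i=5,k=1: 5>1, acc = 19+4 = 23
i=5,k=2: 5>2, acc = 23+3 = 26
i=5,k=3: 5>3, acc = 26+2 = 28
i=5,k=4: 5>4, acc = 28+1 = 29
i=5,k=5: not 5>5, acc = 29+1 = 30
i=5,k=6: not 5>6, acc = 30+1 = 31
i=5,k=7: not 5>7, acc = 31+1 = 32
i=6,k=1: 6>1, acc = 32+5 = 37
i=6,k=2: 6>2, acc = 37+4 = 41
i=6,k=3: 6>3, acc = 41+3 = 44
i=6,k=4: 6>4, acc = 44+2 = 46
i=6,k=5: 6>5, acc = 46+1 = 47
i=6,k=6: not 6>6, acc = 47+1 = 48
i=6,k=7: not 6>7, acc = 48+1 = 49
i=6,k=8: not 6>8, acc = 49+1 = 50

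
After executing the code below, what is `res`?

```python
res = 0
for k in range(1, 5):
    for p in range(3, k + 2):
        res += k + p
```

42

k=2,p=3: res = 0+5 = 5
k=3,p=3: res = 5+6 = 11
k=3,p=4: res = 11+7 = 18
k=4,p=3: res = 18+7 = 25
k=4,p=4: res = 25+8 = 33
k=4,p=5: res = 33+9 = 42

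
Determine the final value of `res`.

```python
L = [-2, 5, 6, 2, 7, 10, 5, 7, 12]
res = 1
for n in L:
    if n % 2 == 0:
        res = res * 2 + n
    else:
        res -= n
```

n=-2: even, res = 1*2+(-2) = 0
n=5: not even, res = 0-5 = -5
n=6: even, res = (-5)*2+6 = -4
n=2: even, res = (-4)*2+2 = -6
n=7: not even, res = (-6)-7 = -13
n=10: even, res = (-13)*2+10 = -16
n=5: not even, res = (-16)-5 = -21
n=7: not even, res = (-21)-7 = -28
n=12: even, res = (-28)*2+12 = -44

-44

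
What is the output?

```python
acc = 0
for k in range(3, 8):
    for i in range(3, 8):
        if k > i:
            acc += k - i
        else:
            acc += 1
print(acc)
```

35

k=3,i=3: not 3>3, acc = 0+1 = 1
k=3,i=4: not 3>4, acc = 1+1 = 2
k=3,i=5: not 3>5, acc = 2+1 = 3
k=3,i=6: not 3>6, acc = 3+1 = 4
k=3,i=7: not 3>7, acc = 4+1 = 5
k=4,i=3: 4>3, acc = 5+1 = 6
k=4,i=4: not 4>4, acc = 6+1 = 7
k=4,i=5: not 4>5, acc = 7+1 = 8
k=4,i=6: not 4>6, acc = 8+1 = 9
k=4,i=7: not 4>7, acc = 9+1 = 10
k=5,i=3: 5>3, acc = 10+2 = 12
k=5,i=4: 5>4, acc = 12+1 = 13
k=5,i=5: not 5>5, acc = 13+1 = 14
k=5,i=6: not 5>6, acc = 14+1 = 15
k=5,i=7: not 5>7, acc = 15+1 = 16
k=6,i=3: 6>3, acc = 16+3 = 19
k=6,i=4: 6>4, acc = 19+2 = 21
k=6,i=5: 6>5, acc = 21+1 = 22
k=6,i=6: not 6>6, acc = 22+1 = 23
k=6,i=7: not 6>7, acc = 23+1 = 24
k=7,i=3: 7>3, acc = 24+4 = 28
k=7,i=4: 7>4, acc = 28+3 = 31
k=7,i=5: 7>5, acc = 31+2 = 33
k=7,i=6: 7>6, acc = 33+1 = 34
k=7,i=7: not 7>7, acc = 34+1 = 35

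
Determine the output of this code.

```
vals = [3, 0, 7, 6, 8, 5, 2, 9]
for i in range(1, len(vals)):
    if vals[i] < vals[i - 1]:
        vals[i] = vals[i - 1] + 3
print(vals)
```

[3, 6, 7, 10, 13, 16, 19, 22]

i=1: 0<3, vals[1] = 3+3 = 6 → [3, 6, 7, 6, 8, 5, 2, 9]
i=2: 7>=6, unchanged → [3, 6, 7, 6, 8, 5, 2, 9]
i=3: 6<7, vals[3] = 7+3 = 10 → [3, 6, 7, 10, 8, 5, 2, 9]
i=4: 8<10, vals[4] = 10+3 = 13 → [3, 6, 7, 10, 13, 5, 2, 9]
i=5: 5<13, vals[5] = 13+3 = 16 → [3, 6, 7, 10, 13, 16, 2, 9]
i=6: 2<16, vals[6] = 16+3 = 19 → [3, 6, 7, 10, 13, 16, 19, 9]
i=7: 9<19, vals[7] = 19+3 = 22 → [3, 6, 7, 10, 13, 16, 19, 22]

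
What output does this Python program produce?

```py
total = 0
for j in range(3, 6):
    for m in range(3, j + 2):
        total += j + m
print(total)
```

j=3,m=3: total = 0+6 = 6
j=3,m=4: total = 6+7 = 13
j=4,m=3: total = 13+7 = 20
j=4,m=4: total = 20+8 = 28
j=4,m=5: total = 28+9 = 37
j=5,m=3: total = 37+8 = 45
j=5,m=4: total = 45+9 = 54
j=5,m=5: total = 54+10 = 64
j=5,m=6: total = 64+11 = 75

75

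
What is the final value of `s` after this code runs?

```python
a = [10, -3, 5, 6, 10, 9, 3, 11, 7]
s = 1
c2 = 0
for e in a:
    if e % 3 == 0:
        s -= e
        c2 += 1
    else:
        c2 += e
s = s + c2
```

33

e=10: not %3==0; c2=10
e=-3: %3==0, s = 1-(-3) = 4; c2=11
e=5: not %3==0; c2=16
e=6: %3==0, s = 4-6 = -2; c2=17
e=10: not %3==0; c2=27
e=9: %3==0, s = (-2)-9 = -11; c2=28
e=3: %3==0, s = (-11)-3 = -14; c2=29
e=11: not %3==0; c2=40
e=7: not %3==0; c2=47
s+c2 = (-14)+47 = 33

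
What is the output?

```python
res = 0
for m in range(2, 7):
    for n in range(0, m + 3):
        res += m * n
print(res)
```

m=2,n=0: res = 0+0 = 0
m=2,n=1: res = 0+2 = 2
m=2,n=2: res = 2+4 = 6
m=2,n=3: res = 6+6 = 12
m=2,n=4: res = 12+8 = 20
m=3,n=0: res = 20+0 = 20
m=3,n=1: res = 20+3 = 23
m=3,n=2: res = 23+6 = 29
m=3,n=3: res = 29+9 = 38
m=3,n=4: res = 38+12 = 50
m=3,n=5: res = 50+15 = 65
m=4,n=0: res = 65+0 = 65
m=4,n=1: res = 65+4 = 69
m=4,n=2: res = 69+8 = 77
m=4,n=3: res = 77+12 = 89
m=4,n=4: res = 89+16 = 105
m=4,n=5: res = 105+20 = 125
m=4,n=6: res = 125+24 = 149
m=5,n=0: res = 149+0 = 149
m=5,n=1: res = 149+5 = 154
m=5,n=2: res = 154+10 = 164
m=5,n=3: res = 164+15 = 179
m=5,n=4: res = 179+20 = 199
m=5,n=5: res = 199+25 = 224
m=5,n=6: res = 224+30 = 254
m=5,n=7: res = 254+35 = 289
m=6,n=0: res = 289+0 = 289
m=6,n=1: res = 289+6 = 295
m=6,n=2: res = 295+12 = 307
m=6,n=3: res = 307+18 = 325
m=6,n=4: res = 325+24 = 349
m=6,n=5: res = 349+30 = 379
m=6,n=6: res = 379+36 = 415
m=6,n=7: res = 415+42 = 457
m=6,n=8: res = 457+48 = 505

505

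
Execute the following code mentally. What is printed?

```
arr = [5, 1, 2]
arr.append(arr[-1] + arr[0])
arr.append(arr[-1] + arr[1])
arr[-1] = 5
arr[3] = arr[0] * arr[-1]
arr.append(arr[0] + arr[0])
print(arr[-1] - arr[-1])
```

append arr[-1]+arr[0] = 2+5 = 7 → [5, 1, 2, 7]
append arr[-1]+arr[1] = 7+1 = 8 → [5, 1, 2, 7, 8]
arr[-1] = 5 → [5, 1, 2, 7, 5]
arr[3] = arr[0]*arr[-1] = 5*5 = 25 → [5, 1, 2, 25, 5]
append arr[0]+arr[0] = 5+5 = 10 → [5, 1, 2, 25, 5, 10]
arr[-1]-arr[-1] = 10-10 = 0

0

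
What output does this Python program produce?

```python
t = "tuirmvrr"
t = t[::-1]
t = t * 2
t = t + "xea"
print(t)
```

rrvmriutrrvmriutxea

reverse → 'rrvmriut'
repeat ×2 → 'rrvmriutrrvmriut'
+ 'xea' → 'rrvmriutrrvmriutxea'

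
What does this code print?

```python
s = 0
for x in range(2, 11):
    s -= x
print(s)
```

-54

x=2: s = 0-2 = -2
x=3: s = (-2)-3 = -5
x=4: s = (-5)-4 = -9
x=5: s = (-9)-5 = -14
x=6: s = (-14)-6 = -20
x=7: s = (-20)-7 = -27
x=8: s = (-27)-8 = -35
x=9: s = (-35)-9 = -44
x=10: s = (-44)-10 = -54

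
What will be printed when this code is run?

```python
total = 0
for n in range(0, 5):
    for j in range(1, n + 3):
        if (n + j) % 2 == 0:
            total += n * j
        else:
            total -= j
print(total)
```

69

n=0,j=1: odd sum, total = 0-1 = -1
n=0,j=2: even sum, total = (-1)+0 = -1
n=1,j=1: even sum, total = (-1)+1 = 0
n=1,j=2: odd sum, total = 0-2 = -2
n=1,j=3: even sum, total = (-2)+3 = 1
n=2,j=1: odd sum, total = 1-1 = 0
n=2,j=2: even sum, total = 0+4 = 4
n=2,j=3: odd sum, total = 4-3 = 1
n=2,j=4: even sum, total = 1+8 = 9
n=3,j=1: even sum, total = 9+3 = 12
n=3,j=2: odd sum, total = 12-2 = 10
n=3,j=3: even sum, total = 10+9 = 19
n=3,j=4: odd sum, total = 19-4 = 15
n=3,j=5: even sum, total = 15+15 = 30
n=4,j=1: odd sum, total = 30-1 = 29
n=4,j=2: even sum, total = 29+8 = 37
n=4,j=3: odd sum, total = 37-3 = 34
n=4,j=4: even sum, total = 34+16 = 50
n=4,j=5: odd sum, total = 50-5 = 45
n=4,j=6: even sum, total = 45+24 = 69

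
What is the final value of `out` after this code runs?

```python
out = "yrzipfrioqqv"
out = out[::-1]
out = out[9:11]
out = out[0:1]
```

'z'

reverse → 'vqqoirfpizry'
slice [9:11] → 'zr'
slice [0:1] → 'z'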